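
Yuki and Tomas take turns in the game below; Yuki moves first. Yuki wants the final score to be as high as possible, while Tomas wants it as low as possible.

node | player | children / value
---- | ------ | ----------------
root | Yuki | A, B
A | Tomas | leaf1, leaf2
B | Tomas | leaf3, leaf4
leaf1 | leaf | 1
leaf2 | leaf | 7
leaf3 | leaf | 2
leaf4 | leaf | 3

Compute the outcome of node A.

1

A (Tomas): min(1, 7) = 1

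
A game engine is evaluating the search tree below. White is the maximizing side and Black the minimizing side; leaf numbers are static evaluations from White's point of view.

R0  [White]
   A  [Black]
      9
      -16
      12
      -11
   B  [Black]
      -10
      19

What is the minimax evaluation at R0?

A (Black): min(9, -16, 12, -11) = -16
B (Black): min(-10, 19) = -10
R0 (White): max(-16, -10) = -10

-10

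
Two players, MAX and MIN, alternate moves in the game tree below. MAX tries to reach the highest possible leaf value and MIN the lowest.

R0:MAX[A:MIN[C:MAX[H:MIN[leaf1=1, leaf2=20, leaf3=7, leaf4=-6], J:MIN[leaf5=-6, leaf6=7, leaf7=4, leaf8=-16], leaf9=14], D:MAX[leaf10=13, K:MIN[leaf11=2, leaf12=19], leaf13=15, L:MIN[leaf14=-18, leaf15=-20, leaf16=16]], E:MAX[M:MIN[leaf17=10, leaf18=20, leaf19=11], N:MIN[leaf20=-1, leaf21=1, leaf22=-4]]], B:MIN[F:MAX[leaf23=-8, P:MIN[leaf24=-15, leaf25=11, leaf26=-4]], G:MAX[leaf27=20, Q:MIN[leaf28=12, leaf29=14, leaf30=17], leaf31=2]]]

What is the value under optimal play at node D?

15

K (MIN): min(2, 19) = 2
L (MIN): min(-18, -20, 16) = -20
D (MAX): max(13, 2, 15, -20) = 15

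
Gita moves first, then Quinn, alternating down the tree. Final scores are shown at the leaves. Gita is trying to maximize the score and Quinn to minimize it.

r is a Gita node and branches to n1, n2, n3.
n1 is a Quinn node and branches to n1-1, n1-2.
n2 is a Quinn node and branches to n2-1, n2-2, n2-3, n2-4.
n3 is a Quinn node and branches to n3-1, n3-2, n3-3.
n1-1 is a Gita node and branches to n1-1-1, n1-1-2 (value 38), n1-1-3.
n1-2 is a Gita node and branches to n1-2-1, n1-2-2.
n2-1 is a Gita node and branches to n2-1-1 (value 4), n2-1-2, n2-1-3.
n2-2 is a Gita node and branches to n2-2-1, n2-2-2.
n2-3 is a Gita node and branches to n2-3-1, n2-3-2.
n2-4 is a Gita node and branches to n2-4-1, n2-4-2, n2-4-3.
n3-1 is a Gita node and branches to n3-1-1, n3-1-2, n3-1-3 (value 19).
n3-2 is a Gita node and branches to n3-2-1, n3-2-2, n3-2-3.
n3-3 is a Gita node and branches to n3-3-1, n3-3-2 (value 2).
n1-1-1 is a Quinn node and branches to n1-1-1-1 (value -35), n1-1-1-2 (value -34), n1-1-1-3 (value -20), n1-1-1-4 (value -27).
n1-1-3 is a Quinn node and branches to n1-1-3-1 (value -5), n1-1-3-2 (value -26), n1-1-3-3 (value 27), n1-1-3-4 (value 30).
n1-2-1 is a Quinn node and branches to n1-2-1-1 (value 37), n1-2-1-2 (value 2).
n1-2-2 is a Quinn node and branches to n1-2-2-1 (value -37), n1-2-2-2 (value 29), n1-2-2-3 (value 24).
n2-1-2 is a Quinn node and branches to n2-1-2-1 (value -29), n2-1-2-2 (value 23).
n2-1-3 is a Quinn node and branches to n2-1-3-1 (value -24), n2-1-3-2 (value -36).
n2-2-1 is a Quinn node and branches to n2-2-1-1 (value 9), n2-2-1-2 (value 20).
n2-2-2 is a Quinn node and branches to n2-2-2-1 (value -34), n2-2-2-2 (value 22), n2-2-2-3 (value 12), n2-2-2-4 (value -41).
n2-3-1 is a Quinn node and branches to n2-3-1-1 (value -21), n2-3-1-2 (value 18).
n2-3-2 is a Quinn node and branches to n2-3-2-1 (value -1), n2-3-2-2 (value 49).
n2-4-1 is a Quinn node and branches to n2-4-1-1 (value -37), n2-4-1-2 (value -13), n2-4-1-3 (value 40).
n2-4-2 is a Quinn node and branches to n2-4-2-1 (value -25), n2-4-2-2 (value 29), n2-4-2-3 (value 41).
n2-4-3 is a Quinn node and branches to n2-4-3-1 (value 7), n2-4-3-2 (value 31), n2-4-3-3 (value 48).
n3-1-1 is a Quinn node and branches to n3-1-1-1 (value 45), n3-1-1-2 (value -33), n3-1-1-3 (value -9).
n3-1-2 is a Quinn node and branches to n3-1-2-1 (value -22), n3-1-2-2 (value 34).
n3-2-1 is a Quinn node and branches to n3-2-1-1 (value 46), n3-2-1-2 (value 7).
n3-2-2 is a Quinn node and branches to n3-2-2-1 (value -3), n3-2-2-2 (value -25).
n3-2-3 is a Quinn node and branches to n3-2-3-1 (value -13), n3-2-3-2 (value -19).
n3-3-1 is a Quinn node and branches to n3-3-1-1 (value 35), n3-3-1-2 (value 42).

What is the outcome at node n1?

2

n1-1-1 (Quinn): min(-35, -34, -20, -27) = -35
n1-1-3 (Quinn): min(-5, -26, 27, 30) = -26
n1-1 (Gita): max(-35, 38, -26) = 38
n1-2-1 (Quinn): min(37, 2) = 2
n1-2-2 (Quinn): min(-37, 29, 24) = -37
n1-2 (Gita): max(2, -37) = 2
n1 (Quinn): min(38, 2) = 2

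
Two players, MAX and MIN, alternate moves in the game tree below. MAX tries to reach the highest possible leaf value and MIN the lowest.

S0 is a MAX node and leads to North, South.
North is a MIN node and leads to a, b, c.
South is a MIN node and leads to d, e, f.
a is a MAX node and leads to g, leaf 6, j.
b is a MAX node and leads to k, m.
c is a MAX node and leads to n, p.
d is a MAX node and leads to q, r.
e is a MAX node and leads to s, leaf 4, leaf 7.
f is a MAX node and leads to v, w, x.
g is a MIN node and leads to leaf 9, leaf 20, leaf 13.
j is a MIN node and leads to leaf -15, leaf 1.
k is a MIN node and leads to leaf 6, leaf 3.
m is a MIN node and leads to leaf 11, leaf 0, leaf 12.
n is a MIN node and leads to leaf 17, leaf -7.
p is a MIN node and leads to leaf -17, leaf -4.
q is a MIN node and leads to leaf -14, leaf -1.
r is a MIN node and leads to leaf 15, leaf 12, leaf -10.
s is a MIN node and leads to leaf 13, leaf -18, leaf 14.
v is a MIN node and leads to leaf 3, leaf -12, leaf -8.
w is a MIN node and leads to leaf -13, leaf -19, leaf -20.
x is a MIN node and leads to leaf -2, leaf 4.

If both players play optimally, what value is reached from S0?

-7

g (MIN): min(9, 20, 13) = 9
j (MIN): min(-15, 1) = -15
a (MAX): max(9, 6, -15) = 9
k (MIN): min(6, 3) = 3
m (MIN): min(11, 0, 12) = 0
b (MAX): max(3, 0) = 3
n (MIN): min(17, -7) = -7
p (MIN): min(-17, -4) = -17
c (MAX): max(-7, -17) = -7
North (MIN): min(9, 3, -7) = -7
q (MIN): min(-14, -1) = -14
r (MIN): min(15, 12, -10) = -10
d (MAX): max(-14, -10) = -10
s (MIN): min(13, -18, 14) = -18
e (MAX): max(-18, 4, 7) = 7
v (MIN): min(3, -12, -8) = -12
w (MIN): min(-13, -19, -20) = -20
x (MIN): min(-2, 4) = -2
f (MAX): max(-12, -20, -2) = -2
South (MIN): min(-10, 7, -2) = -10
S0 (MAX): max(-7, -10) = -7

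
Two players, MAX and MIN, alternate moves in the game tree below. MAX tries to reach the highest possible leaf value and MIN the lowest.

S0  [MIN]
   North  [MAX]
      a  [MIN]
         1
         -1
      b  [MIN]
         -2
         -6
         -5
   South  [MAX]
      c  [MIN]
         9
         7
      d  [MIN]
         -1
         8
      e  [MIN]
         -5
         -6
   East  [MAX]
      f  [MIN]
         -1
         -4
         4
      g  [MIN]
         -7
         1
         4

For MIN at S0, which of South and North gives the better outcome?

North

c (MIN): min(9, 7) = 7
d (MIN): min(-1, 8) = -1
e (MIN): min(-5, -6) = -6
South (MAX): max(7, -1, -6) = 7
a (MIN): min(1, -1) = -1
b (MIN): min(-2, -6, -5) = -6
North (MAX): max(-1, -6) = -1
MIN prefers the lower value; South=7, North=-1. North is better since -1 < 7.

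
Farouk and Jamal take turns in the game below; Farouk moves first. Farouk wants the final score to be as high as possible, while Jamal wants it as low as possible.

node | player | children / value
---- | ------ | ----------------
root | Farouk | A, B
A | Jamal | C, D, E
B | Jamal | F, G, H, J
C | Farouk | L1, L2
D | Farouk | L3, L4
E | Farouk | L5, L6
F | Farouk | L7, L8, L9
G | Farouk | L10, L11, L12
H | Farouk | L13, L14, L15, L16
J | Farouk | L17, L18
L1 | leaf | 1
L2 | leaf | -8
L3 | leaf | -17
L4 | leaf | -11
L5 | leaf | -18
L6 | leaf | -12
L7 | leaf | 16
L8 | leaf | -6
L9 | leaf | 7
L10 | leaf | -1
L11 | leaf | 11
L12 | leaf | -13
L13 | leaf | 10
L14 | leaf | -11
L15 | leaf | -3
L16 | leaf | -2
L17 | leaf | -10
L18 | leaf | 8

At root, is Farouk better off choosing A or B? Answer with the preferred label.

B

C (Farouk): max(1, -8) = 1
D (Farouk): max(-17, -11) = -11
E (Farouk): max(-18, -12) = -12
A (Jamal): min(1, -11, -12) = -12
F (Farouk): max(16, -6, 7) = 16
G (Farouk): max(-1, 11, -13) = 11
H (Farouk): max(10, -11, -3, -2) = 10
J (Farouk): max(-10, 8) = 8
B (Jamal): min(16, 11, 10, 8) = 8
Farouk prefers the higher value; A=-12, B=8. B is better since 8 > -12.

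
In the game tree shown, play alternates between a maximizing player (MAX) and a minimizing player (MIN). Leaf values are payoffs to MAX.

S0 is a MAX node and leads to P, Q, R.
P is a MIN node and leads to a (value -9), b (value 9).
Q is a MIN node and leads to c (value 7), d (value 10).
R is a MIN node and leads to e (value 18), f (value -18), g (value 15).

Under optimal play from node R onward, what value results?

R (MIN): min(18, -18, 15) = -18

-18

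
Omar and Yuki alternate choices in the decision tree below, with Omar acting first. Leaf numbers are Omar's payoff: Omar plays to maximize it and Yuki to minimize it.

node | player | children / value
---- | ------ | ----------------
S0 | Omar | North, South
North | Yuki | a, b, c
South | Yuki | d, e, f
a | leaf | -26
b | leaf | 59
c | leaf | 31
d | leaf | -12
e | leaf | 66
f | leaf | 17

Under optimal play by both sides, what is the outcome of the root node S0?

-12

North (Yuki): min(-26, 59, 31) = -26
South (Yuki): min(-12, 66, 17) = -12
S0 (Omar): max(-26, -12) = -12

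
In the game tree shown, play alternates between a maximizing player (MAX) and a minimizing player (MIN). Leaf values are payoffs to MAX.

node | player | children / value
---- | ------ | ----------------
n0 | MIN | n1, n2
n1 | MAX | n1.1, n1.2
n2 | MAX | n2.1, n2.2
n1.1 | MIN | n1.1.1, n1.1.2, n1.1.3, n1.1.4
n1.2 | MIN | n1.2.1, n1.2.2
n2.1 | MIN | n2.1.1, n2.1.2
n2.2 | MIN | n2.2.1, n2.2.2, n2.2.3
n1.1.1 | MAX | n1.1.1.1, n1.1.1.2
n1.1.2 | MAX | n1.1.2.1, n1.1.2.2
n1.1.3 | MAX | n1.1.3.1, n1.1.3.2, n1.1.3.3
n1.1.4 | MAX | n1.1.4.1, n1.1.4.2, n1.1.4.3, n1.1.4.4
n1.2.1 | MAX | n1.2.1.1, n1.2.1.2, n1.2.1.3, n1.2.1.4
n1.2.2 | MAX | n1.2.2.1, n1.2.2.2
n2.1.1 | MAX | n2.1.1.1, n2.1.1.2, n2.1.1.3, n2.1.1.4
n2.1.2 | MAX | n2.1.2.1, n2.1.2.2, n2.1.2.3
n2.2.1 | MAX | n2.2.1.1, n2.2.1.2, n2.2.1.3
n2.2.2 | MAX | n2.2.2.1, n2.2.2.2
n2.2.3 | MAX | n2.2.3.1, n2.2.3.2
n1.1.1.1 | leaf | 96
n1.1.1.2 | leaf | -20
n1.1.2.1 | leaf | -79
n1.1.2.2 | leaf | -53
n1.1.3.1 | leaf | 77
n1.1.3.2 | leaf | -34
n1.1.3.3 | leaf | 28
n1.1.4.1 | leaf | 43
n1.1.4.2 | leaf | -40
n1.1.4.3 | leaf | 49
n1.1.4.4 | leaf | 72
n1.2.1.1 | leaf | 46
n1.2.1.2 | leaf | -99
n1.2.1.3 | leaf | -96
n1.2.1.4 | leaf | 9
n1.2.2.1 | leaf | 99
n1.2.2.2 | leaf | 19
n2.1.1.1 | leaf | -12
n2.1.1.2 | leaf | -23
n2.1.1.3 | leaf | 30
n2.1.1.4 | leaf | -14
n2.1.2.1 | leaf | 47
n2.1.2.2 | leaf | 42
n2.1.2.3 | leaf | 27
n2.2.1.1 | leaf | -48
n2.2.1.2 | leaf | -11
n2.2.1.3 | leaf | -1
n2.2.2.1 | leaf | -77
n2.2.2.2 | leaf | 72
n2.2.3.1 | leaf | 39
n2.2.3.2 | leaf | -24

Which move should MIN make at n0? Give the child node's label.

n1.1.1 (MAX): max(96, -20) = 96
n1.1.2 (MAX): max(-79, -53) = -53
n1.1.3 (MAX): max(77, -34, 28) = 77
n1.1.4 (MAX): max(43, -40, 49, 72) = 72
n1.1 (MIN): min(96, -53, 77, 72) = -53
n1.2.1 (MAX): max(46, -99, -96, 9) = 46
n1.2.2 (MAX): max(99, 19) = 99
n1.2 (MIN): min(46, 99) = 46
n1 (MAX): max(-53, 46) = 46
n2.1.1 (MAX): max(-12, -23, 30, -14) = 30
n2.1.2 (MAX): max(47, 42, 27) = 47
n2.1 (MIN): min(30, 47) = 30
n2.2.1 (MAX): max(-48, -11, -1) = -1
n2.2.2 (MAX): max(-77, 72) = 72
n2.2.3 (MAX): max(39, -24) = 39
n2.2 (MIN): min(-1, 72, 39) = -1
n2 (MAX): max(30, -1) = 30
n0 (MIN): min(46, 30) = 30
MIN at n0 wants the lowest of {n1=46, n2=30}, so chooses n2.

n2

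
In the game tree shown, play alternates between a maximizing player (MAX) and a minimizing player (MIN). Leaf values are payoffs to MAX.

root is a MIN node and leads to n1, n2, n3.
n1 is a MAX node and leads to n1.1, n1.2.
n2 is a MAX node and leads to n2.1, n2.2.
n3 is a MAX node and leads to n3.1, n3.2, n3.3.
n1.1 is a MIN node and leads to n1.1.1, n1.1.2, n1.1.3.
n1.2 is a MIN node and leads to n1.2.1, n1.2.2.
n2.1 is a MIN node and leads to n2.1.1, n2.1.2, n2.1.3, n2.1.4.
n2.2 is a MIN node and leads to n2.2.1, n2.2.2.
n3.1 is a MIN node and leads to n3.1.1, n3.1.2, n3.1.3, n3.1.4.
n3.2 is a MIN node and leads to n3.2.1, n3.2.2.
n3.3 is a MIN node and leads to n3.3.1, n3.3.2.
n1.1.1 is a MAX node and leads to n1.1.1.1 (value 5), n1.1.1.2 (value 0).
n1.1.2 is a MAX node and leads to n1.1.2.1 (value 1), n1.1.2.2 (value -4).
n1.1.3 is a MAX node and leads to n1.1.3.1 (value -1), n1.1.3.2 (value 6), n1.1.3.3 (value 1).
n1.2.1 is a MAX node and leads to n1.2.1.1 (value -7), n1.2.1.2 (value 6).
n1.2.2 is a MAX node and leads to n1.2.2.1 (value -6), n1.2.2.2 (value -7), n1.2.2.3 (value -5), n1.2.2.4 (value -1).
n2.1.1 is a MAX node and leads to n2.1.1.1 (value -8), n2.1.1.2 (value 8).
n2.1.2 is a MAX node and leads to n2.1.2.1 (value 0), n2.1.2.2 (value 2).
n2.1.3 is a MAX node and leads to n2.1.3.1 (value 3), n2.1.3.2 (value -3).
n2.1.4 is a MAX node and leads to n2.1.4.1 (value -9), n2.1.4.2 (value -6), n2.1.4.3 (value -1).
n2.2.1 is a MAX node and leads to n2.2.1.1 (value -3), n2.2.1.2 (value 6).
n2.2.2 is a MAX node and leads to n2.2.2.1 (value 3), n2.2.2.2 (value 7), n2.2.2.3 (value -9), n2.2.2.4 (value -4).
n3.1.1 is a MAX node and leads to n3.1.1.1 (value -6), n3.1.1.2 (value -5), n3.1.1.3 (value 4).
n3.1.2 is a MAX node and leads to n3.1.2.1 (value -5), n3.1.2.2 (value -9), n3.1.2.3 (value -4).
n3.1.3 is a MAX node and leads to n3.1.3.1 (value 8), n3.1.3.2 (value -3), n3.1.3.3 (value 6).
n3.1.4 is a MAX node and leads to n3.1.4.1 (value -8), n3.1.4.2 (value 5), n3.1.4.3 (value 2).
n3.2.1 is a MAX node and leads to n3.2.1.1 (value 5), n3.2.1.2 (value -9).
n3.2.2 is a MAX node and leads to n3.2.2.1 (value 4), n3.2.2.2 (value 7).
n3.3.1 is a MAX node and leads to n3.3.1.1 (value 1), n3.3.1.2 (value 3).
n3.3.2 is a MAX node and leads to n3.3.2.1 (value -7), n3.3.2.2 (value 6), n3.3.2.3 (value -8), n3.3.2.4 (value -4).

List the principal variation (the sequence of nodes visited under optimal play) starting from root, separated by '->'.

root -> n1 -> n1.1 -> n1.1.2 -> n1.1.2.1

n1.1.1 (MAX): max(5, 0) = 5
n1.1.2 (MAX): max(1, -4) = 1
n1.1.3 (MAX): max(-1, 6, 1) = 6
n1.1 (MIN): min(5, 1, 6) = 1
n1.2.1 (MAX): max(-7, 6) = 6
n1.2.2 (MAX): max(-6, -7, -5, -1) = -1
n1.2 (MIN): min(6, -1) = -1
n1 (MAX): max(1, -1) = 1
n2.1.1 (MAX): max(-8, 8) = 8
n2.1.2 (MAX): max(0, 2) = 2
n2.1.3 (MAX): max(3, -3) = 3
n2.1.4 (MAX): max(-9, -6, -1) = -1
n2.1 (MIN): min(8, 2, 3, -1) = -1
n2.2.1 (MAX): max(-3, 6) = 6
n2.2.2 (MAX): max(3, 7, -9, -4) = 7
n2.2 (MIN): min(6, 7) = 6
n2 (MAX): max(-1, 6) = 6
n3.1.1 (MAX): max(-6, -5, 4) = 4
n3.1.2 (MAX): max(-5, -9, -4) = -4
n3.1.3 (MAX): max(8, -3, 6) = 8
n3.1.4 (MAX): max(-8, 5, 2) = 5
n3.1 (MIN): min(4, -4, 8, 5) = -4
n3.2.1 (MAX): max(5, -9) = 5
n3.2.2 (MAX): max(4, 7) = 7
n3.2 (MIN): min(5, 7) = 5
n3.3.1 (MAX): max(1, 3) = 3
n3.3.2 (MAX): max(-7, 6, -8, -4) = 6
n3.3 (MIN): min(3, 6) = 3
n3 (MAX): max(-4, 5, 3) = 5
root (MIN): min(1, 6, 5) = 1
At root, MIN picks n1 (lowest: 1).
At n1, MAX picks n1.1 (highest: 1).
At n1.1, MIN picks n1.1.2 (lowest: 1).
At n1.1.2, MAX picks n1.1.2.1 (highest: 1).
Terminal value 1.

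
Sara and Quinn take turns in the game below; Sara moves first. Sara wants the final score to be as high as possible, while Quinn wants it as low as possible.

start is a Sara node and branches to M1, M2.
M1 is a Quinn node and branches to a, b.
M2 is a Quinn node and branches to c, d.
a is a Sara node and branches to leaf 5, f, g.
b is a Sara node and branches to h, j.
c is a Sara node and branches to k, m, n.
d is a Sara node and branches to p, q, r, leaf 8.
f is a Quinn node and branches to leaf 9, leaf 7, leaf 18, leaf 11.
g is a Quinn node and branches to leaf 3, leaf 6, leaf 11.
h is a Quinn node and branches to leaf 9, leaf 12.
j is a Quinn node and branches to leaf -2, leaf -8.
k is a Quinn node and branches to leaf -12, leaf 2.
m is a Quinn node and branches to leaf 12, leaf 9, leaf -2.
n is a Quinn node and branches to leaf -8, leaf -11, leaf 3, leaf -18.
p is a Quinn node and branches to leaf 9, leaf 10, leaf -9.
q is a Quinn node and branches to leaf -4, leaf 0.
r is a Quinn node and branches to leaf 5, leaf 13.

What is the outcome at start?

7

f (Quinn): min(9, 7, 18, 11) = 7
g (Quinn): min(3, 6, 11) = 3
a (Sara): max(5, 7, 3) = 7
h (Quinn): min(9, 12) = 9
j (Quinn): min(-2, -8) = -8
b (Sara): max(9, -8) = 9
M1 (Quinn): min(7, 9) = 7
k (Quinn): min(-12, 2) = -12
m (Quinn): min(12, 9, -2) = -2
n (Quinn): min(-8, -11, 3, -18) = -18
c (Sara): max(-12, -2, -18) = -2
p (Quinn): min(9, 10, -9) = -9
q (Quinn): min(-4, 0) = -4
r (Quinn): min(5, 13) = 5
d (Sara): max(-9, -4, 5, 8) = 8
M2 (Quinn): min(-2, 8) = -2
start (Sara): max(7, -2) = 7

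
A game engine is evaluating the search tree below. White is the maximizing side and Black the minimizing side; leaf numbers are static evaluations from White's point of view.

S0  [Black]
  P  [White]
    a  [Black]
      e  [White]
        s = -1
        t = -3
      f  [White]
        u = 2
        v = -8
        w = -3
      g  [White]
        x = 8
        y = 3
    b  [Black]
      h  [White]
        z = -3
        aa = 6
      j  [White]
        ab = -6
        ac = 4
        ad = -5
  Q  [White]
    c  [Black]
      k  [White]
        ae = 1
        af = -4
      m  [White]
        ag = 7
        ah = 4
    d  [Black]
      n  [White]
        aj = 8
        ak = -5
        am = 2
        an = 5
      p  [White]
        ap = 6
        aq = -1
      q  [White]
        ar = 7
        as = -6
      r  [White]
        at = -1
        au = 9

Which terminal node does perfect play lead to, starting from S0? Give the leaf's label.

e (White): max(-1, -3) = -1
f (White): max(2, -8, -3) = 2
g (White): max(8, 3) = 8
a (Black): min(-1, 2, 8) = -1
h (White): max(-3, 6) = 6
j (White): max(-6, 4, -5) = 4
b (Black): min(6, 4) = 4
P (White): max(-1, 4) = 4
k (White): max(1, -4) = 1
m (White): max(7, 4) = 7
c (Black): min(1, 7) = 1
n (White): max(8, -5, 2, 5) = 8
p (White): max(6, -1) = 6
q (White): max(7, -6) = 7
r (White): max(-1, 9) = 9
d (Black): min(8, 6, 7, 9) = 6
Q (White): max(1, 6) = 6
S0 (Black): min(4, 6) = 4
At S0, Black picks P (lowest: 4).
At P, White picks b (highest: 4).
At b, Black picks j (lowest: 4).
At j, White picks ac (highest: 4).
Terminal value 4.

ac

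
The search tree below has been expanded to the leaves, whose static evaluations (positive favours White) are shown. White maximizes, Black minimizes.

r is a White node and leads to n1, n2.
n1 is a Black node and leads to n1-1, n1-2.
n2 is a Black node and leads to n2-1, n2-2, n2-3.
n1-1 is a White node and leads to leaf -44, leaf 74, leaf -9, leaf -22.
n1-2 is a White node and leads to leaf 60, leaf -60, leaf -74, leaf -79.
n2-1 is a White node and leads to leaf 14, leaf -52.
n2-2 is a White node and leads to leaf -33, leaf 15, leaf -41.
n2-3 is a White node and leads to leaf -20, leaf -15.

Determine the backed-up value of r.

60

n1-1 (White): max(-44, 74, -9, -22) = 74
n1-2 (White): max(60, -60, -74, -79) = 60
n1 (Black): min(74, 60) = 60
n2-1 (White): max(14, -52) = 14
n2-2 (White): max(-33, 15, -41) = 15
n2-3 (White): max(-20, -15) = -15
n2 (Black): min(14, 15, -15) = -15
r (White): max(60, -15) = 60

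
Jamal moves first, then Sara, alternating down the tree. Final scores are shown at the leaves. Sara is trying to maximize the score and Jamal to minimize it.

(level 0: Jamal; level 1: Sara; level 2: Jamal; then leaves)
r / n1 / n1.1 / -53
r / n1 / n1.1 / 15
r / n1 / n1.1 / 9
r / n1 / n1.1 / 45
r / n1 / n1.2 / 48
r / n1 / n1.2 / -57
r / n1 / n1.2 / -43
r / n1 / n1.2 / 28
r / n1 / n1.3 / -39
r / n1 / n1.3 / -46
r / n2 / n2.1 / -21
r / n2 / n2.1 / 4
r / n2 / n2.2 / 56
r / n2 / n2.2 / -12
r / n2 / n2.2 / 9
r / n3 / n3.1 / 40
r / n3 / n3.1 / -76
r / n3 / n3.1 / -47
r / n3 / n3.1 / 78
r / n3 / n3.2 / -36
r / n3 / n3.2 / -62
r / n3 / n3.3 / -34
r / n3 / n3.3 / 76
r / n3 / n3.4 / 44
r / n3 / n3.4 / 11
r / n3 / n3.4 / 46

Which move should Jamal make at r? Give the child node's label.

n1

n1.1 (Jamal): min(-53, 15, 9, 45) = -53
n1.2 (Jamal): min(48, -57, -43, 28) = -57
n1.3 (Jamal): min(-39, -46) = -46
n1 (Sara): max(-53, -57, -46) = -46
n2.1 (Jamal): min(-21, 4) = -21
n2.2 (Jamal): min(56, -12, 9) = -12
n2 (Sara): max(-21, -12) = -12
n3.1 (Jamal): min(40, -76, -47, 78) = -76
n3.2 (Jamal): min(-36, -62) = -62
n3.3 (Jamal): min(-34, 76) = -34
n3.4 (Jamal): min(44, 11, 46) = 11
n3 (Sara): max(-76, -62, -34, 11) = 11
r (Jamal): min(-46, -12, 11) = -46
Jamal at r wants the lowest of {n1=-46, n2=-12, n3=11}, so chooses n1.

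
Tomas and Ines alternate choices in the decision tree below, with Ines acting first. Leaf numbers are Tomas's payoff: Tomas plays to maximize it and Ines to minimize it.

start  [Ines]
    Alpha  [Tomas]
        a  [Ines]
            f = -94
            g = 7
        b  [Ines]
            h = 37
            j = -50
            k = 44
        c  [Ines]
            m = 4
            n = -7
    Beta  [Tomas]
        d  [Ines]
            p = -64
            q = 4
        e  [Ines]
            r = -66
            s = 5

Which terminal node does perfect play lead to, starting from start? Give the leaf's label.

a (Ines): min(-94, 7) = -94
b (Ines): min(37, -50, 44) = -50
c (Ines): min(4, -7) = -7
Alpha (Tomas): max(-94, -50, -7) = -7
d (Ines): min(-64, 4) = -64
e (Ines): min(-66, 5) = -66
Beta (Tomas): max(-64, -66) = -64
start (Ines): min(-7, -64) = -64
At start, Ines picks Beta (lowest: -64).
At Beta, Tomas picks d (highest: -64).
At d, Ines picks p (lowest: -64).
Terminal value -64.

p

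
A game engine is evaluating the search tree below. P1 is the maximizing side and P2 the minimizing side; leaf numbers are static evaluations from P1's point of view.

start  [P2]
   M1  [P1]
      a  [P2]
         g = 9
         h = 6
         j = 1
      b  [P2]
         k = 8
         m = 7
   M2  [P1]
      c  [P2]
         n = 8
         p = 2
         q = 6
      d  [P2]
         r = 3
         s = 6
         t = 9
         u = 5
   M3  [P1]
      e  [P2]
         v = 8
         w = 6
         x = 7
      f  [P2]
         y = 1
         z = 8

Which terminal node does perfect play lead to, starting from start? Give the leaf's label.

r

a (P2): min(9, 6, 1) = 1
b (P2): min(8, 7) = 7
M1 (P1): max(1, 7) = 7
c (P2): min(8, 2, 6) = 2
d (P2): min(3, 6, 9, 5) = 3
M2 (P1): max(2, 3) = 3
e (P2): min(8, 6, 7) = 6
f (P2): min(1, 8) = 1
M3 (P1): max(6, 1) = 6
start (P2): min(7, 3, 6) = 3
At start, P2 picks M2 (lowest: 3).
At M2, P1 picks d (highest: 3).
At d, P2 picks r (lowest: 3).
Terminal value 3.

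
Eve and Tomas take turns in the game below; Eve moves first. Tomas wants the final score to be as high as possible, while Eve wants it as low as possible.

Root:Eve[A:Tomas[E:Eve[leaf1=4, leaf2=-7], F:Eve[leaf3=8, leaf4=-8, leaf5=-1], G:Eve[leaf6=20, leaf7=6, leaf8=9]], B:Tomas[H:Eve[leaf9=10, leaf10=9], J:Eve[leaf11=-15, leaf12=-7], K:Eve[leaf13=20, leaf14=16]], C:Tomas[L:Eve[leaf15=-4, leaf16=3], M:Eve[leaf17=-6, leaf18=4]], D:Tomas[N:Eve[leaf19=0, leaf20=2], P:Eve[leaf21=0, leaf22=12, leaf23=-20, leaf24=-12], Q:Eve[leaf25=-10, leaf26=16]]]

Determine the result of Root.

-4

E (Eve): min(4, -7) = -7
F (Eve): min(8, -8, -1) = -8
G (Eve): min(20, 6, 9) = 6
A (Tomas): max(-7, -8, 6) = 6
H (Eve): min(10, 9) = 9
J (Eve): min(-15, -7) = -15
K (Eve): min(20, 16) = 16
B (Tomas): max(9, -15, 16) = 16
L (Eve): min(-4, 3) = -4
M (Eve): min(-6, 4) = -6
C (Tomas): max(-4, -6) = -4
N (Eve): min(0, 2) = 0
P (Eve): min(0, 12, -20, -12) = -20
Q (Eve): min(-10, 16) = -10
D (Tomas): max(0, -20, -10) = 0
Root (Eve): min(6, 16, -4, 0) = -4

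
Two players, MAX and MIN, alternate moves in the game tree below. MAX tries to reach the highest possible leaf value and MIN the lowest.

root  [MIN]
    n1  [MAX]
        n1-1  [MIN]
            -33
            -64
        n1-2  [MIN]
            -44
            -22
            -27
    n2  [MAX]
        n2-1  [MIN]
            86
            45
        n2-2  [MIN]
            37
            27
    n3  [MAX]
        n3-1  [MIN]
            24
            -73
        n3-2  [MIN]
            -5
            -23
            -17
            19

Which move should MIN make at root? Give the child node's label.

n1-1 (MIN): min(-33, -64) = -64
n1-2 (MIN): min(-44, -22, -27) = -44
n1 (MAX): max(-64, -44) = -44
n2-1 (MIN): min(86, 45) = 45
n2-2 (MIN): min(37, 27) = 27
n2 (MAX): max(45, 27) = 45
n3-1 (MIN): min(24, -73) = -73
n3-2 (MIN): min(-5, -23, -17, 19) = -23
n3 (MAX): max(-73, -23) = -23
root (MIN): min(-44, 45, -23) = -44
MIN at root wants the lowest of {n1=-44, n2=45, n3=-23}, so chooses n1.

n1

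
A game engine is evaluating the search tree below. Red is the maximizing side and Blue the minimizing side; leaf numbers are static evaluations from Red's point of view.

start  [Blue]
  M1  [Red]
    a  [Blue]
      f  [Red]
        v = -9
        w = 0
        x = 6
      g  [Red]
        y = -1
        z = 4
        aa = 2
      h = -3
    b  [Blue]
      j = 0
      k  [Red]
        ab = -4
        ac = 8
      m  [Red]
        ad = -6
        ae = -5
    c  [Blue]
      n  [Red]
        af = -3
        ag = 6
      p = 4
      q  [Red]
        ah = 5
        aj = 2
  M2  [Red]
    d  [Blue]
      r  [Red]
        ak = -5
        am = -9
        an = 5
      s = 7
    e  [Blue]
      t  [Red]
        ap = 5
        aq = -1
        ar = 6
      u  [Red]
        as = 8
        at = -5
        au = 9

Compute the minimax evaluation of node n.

n (Red): max(-3, 6) = 6

6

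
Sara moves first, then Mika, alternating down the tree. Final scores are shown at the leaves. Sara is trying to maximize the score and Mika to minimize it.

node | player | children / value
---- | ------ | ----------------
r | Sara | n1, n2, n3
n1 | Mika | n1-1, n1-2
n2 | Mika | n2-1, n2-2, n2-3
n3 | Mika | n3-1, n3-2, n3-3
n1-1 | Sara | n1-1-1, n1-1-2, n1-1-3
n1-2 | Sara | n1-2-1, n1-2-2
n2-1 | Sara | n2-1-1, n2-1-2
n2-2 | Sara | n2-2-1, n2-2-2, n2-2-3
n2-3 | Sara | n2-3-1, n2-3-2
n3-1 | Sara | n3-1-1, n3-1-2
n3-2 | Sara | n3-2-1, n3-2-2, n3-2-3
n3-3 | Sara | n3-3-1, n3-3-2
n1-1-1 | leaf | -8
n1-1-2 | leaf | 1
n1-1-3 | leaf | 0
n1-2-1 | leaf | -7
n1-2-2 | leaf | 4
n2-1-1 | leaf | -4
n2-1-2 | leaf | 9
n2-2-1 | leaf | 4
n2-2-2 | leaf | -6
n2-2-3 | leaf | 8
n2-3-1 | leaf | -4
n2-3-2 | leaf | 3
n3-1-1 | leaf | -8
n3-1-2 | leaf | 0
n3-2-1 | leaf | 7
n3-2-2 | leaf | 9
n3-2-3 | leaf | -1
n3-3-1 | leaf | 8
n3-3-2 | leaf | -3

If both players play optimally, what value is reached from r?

n1-1 (Sara): max(-8, 1, 0) = 1
n1-2 (Sara): max(-7, 4) = 4
n1 (Mika): min(1, 4) = 1
n2-1 (Sara): max(-4, 9) = 9
n2-2 (Sara): max(4, -6, 8) = 8
n2-3 (Sara): max(-4, 3) = 3
n2 (Mika): min(9, 8, 3) = 3
n3-1 (Sara): max(-8, 0) = 0
n3-2 (Sara): max(7, 9, -1) = 9
n3-3 (Sara): max(8, -3) = 8
n3 (Mika): min(0, 9, 8) = 0
r (Sara): max(1, 3, 0) = 3

3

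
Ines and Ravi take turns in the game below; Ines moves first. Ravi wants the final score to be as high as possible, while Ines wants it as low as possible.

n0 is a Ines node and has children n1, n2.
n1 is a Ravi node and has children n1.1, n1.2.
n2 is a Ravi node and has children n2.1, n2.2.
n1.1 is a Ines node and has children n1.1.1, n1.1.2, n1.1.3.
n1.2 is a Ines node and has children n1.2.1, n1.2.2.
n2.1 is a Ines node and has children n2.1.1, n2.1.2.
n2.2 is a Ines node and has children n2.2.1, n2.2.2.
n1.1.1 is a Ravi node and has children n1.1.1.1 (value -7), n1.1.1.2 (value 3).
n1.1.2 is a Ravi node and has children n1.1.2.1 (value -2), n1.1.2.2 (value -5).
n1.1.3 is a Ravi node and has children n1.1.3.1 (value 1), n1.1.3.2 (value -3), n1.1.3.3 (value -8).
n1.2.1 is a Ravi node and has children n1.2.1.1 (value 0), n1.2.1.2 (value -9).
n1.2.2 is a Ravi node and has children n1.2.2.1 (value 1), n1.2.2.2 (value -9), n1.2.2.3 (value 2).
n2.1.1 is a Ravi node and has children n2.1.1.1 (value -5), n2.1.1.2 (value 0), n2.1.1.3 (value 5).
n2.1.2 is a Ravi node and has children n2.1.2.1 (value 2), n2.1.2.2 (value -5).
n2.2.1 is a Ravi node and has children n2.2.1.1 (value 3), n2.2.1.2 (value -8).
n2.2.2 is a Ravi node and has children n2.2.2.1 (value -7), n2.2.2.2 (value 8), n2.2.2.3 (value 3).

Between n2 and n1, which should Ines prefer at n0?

n1

n2.1.1 (Ravi): max(-5, 0, 5) = 5
n2.1.2 (Ravi): max(2, -5) = 2
n2.1 (Ines): min(5, 2) = 2
n2.2.1 (Ravi): max(3, -8) = 3
n2.2.2 (Ravi): max(-7, 8, 3) = 8
n2.2 (Ines): min(3, 8) = 3
n2 (Ravi): max(2, 3) = 3
n1.1.1 (Ravi): max(-7, 3) = 3
n1.1.2 (Ravi): max(-2, -5) = -2
n1.1.3 (Ravi): max(1, -3, -8) = 1
n1.1 (Ines): min(3, -2, 1) = -2
n1.2.1 (Ravi): max(0, -9) = 0
n1.2.2 (Ravi): max(1, -9, 2) = 2
n1.2 (Ines): min(0, 2) = 0
n1 (Ravi): max(-2, 0) = 0
Ines prefers the lower value; n2=3, n1=0. n1 is better since 0 < 3.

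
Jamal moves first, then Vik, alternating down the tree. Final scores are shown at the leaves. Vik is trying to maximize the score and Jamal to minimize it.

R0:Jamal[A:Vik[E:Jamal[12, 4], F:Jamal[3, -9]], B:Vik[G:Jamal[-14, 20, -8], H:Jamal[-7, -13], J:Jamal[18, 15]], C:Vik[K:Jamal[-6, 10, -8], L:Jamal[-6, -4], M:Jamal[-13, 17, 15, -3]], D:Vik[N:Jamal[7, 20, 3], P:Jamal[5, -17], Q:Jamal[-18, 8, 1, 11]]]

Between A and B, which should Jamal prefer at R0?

A

E (Jamal): min(12, 4) = 4
F (Jamal): min(3, -9) = -9
A (Vik): max(4, -9) = 4
G (Jamal): min(-14, 20, -8) = -14
H (Jamal): min(-7, -13) = -13
J (Jamal): min(18, 15) = 15
B (Vik): max(-14, -13, 15) = 15
Jamal prefers the lower value; A=4, B=15. A is better since 4 < 15.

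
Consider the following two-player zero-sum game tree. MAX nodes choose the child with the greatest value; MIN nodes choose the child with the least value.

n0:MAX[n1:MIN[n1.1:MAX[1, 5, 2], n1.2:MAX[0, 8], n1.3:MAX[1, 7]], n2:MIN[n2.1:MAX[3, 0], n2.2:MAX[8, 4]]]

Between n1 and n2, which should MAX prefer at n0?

n1.1 (MAX): max(1, 5, 2) = 5
n1.2 (MAX): max(0, 8) = 8
n1.3 (MAX): max(1, 7) = 7
n1 (MIN): min(5, 8, 7) = 5
n2.1 (MAX): max(3, 0) = 3
n2.2 (MAX): max(8, 4) = 8
n2 (MIN): min(3, 8) = 3
MAX prefers the higher value; n1=5, n2=3. n1 is better since 5 > 3.

n1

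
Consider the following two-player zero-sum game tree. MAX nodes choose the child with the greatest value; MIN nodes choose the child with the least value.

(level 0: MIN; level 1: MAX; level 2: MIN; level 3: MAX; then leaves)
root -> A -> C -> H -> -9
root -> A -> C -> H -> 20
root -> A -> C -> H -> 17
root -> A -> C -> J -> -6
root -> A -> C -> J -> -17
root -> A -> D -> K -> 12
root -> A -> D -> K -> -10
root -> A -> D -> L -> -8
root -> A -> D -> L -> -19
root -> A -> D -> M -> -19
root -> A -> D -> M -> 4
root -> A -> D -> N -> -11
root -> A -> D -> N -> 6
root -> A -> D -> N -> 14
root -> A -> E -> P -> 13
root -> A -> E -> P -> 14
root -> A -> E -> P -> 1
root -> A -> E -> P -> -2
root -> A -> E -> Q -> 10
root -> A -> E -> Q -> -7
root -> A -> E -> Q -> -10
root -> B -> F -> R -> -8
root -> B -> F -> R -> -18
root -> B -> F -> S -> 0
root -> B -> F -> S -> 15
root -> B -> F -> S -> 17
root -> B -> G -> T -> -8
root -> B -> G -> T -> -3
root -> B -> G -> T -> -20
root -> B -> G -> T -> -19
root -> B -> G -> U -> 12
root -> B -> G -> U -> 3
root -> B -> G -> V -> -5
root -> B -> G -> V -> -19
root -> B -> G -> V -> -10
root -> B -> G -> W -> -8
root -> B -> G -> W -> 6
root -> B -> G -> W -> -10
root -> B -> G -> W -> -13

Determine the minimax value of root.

-5

H (MAX): max(-9, 20, 17) = 20
J (MAX): max(-6, -17) = -6
C (MIN): min(20, -6) = -6
K (MAX): max(12, -10) = 12
L (MAX): max(-8, -19) = -8
M (MAX): max(-19, 4) = 4
N (MAX): max(-11, 6, 14) = 14
D (MIN): min(12, -8, 4, 14) = -8
P (MAX): max(13, 14, 1, -2) = 14
Q (MAX): max(10, -7, -10) = 10
E (MIN): min(14, 10) = 10
A (MAX): max(-6, -8, 10) = 10
R (MAX): max(-8, -18) = -8
S (MAX): max(0, 15, 17) = 17
F (MIN): min(-8, 17) = -8
T (MAX): max(-8, -3, -20, -19) = -3
U (MAX): max(12, 3) = 12
V (MAX): max(-5, -19, -10) = -5
W (MAX): max(-8, 6, -10, -13) = 6
G (MIN): min(-3, 12, -5, 6) = -5
B (MAX): max(-8, -5) = -5
root (MIN): min(10, -5) = -5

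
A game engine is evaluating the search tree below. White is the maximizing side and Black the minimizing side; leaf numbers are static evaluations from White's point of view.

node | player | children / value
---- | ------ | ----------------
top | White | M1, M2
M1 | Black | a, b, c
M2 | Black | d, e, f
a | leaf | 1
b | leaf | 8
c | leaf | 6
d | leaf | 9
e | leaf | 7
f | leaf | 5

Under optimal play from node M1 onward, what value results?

1

M1 (Black): min(1, 8, 6) = 1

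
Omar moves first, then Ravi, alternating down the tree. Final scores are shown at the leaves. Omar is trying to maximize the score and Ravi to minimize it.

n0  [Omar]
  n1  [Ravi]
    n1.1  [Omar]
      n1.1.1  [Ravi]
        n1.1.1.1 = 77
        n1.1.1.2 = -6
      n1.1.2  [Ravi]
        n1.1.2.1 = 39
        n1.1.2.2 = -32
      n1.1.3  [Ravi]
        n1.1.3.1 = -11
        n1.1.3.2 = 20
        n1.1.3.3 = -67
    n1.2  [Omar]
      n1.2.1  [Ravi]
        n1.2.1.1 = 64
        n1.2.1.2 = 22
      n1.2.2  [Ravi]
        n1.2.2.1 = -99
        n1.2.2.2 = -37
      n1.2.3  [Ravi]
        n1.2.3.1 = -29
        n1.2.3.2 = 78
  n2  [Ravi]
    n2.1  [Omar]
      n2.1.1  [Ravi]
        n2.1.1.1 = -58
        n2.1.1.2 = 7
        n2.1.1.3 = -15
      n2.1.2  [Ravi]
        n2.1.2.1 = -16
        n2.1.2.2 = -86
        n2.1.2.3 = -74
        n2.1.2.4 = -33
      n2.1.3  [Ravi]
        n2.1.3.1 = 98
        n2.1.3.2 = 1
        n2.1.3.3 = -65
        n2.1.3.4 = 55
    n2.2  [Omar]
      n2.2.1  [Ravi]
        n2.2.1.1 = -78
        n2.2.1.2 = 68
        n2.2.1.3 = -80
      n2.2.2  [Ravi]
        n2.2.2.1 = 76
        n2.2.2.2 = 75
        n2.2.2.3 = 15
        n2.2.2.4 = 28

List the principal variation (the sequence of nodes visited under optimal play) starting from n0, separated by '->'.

n0 -> n1 -> n1.1 -> n1.1.1 -> n1.1.1.2

n1.1.1 (Ravi): min(77, -6) = -6
n1.1.2 (Ravi): min(39, -32) = -32
n1.1.3 (Ravi): min(-11, 20, -67) = -67
n1.1 (Omar): max(-6, -32, -67) = -6
n1.2.1 (Ravi): min(64, 22) = 22
n1.2.2 (Ravi): min(-99, -37) = -99
n1.2.3 (Ravi): min(-29, 78) = -29
n1.2 (Omar): max(22, -99, -29) = 22
n1 (Ravi): min(-6, 22) = -6
n2.1.1 (Ravi): min(-58, 7, -15) = -58
n2.1.2 (Ravi): min(-16, -86, -74, -33) = -86
n2.1.3 (Ravi): min(98, 1, -65, 55) = -65
n2.1 (Omar): max(-58, -86, -65) = -58
n2.2.1 (Ravi): min(-78, 68, -80) = -80
n2.2.2 (Ravi): min(76, 75, 15, 28) = 15
n2.2 (Omar): max(-80, 15) = 15
n2 (Ravi): min(-58, 15) = -58
n0 (Omar): max(-6, -58) = -6
At n0, Omar picks n1 (highest: -6).
At n1, Ravi picks n1.1 (lowest: -6).
At n1.1, Omar picks n1.1.1 (highest: -6).
At n1.1.1, Ravi picks n1.1.1.2 (lowest: -6).
Terminal value -6.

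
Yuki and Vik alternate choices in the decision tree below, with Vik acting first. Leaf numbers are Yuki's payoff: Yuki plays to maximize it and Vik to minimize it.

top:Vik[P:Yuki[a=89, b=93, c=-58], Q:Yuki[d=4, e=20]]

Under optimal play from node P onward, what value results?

P (Yuki): max(89, 93, -58) = 93

93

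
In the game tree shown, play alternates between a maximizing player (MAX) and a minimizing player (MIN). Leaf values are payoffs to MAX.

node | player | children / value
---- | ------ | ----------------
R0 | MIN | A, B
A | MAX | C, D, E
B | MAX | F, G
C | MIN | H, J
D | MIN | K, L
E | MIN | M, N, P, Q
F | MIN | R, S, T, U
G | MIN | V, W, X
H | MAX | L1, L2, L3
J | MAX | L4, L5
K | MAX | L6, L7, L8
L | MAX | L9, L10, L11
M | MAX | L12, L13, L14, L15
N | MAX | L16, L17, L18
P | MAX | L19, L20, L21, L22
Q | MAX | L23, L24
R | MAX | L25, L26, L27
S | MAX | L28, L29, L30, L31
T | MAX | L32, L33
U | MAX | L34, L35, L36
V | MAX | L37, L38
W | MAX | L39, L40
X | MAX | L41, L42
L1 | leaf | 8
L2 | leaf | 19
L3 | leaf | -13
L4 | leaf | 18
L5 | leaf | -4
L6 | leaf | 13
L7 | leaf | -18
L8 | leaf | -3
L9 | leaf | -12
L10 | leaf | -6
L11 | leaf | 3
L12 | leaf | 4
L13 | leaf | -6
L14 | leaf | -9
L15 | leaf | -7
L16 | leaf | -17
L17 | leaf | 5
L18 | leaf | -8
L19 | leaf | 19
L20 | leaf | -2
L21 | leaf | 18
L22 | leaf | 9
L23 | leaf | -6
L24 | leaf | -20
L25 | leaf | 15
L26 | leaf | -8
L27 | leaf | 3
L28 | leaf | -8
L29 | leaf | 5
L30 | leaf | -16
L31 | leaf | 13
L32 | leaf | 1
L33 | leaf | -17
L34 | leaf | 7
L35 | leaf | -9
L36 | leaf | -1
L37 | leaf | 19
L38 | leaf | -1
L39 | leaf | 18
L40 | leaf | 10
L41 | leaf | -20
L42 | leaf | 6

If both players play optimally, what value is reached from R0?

H (MAX): max(8, 19, -13) = 19
J (MAX): max(18, -4) = 18
C (MIN): min(19, 18) = 18
K (MAX): max(13, -18, -3) = 13
L (MAX): max(-12, -6, 3) = 3
D (MIN): min(13, 3) = 3
M (MAX): max(4, -6, -9, -7) = 4
N (MAX): max(-17, 5, -8) = 5
P (MAX): max(19, -2, 18, 9) = 19
Q (MAX): max(-6, -20) = -6
E (MIN): min(4, 5, 19, -6) = -6
A (MAX): max(18, 3, -6) = 18
R (MAX): max(15, -8, 3) = 15
S (MAX): max(-8, 5, -16, 13) = 13
T (MAX): max(1, -17) = 1
U (MAX): max(7, -9, -1) = 7
F (MIN): min(15, 13, 1, 7) = 1
V (MAX): max(19, -1) = 19
W (MAX): max(18, 10) = 18
X (MAX): max(-20, 6) = 6
G (MIN): min(19, 18, 6) = 6
B (MAX): max(1, 6) = 6
R0 (MIN): min(18, 6) = 6

6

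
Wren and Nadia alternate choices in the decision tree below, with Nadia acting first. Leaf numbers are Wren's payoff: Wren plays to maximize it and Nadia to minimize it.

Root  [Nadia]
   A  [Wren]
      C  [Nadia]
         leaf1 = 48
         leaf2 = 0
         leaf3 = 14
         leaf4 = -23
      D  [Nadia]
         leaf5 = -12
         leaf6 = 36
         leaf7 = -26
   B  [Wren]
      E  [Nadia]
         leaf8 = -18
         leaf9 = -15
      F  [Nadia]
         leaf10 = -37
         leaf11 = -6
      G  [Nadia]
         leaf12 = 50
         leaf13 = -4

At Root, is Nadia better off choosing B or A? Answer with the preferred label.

A

E (Nadia): min(-18, -15) = -18
F (Nadia): min(-37, -6) = -37
G (Nadia): min(50, -4) = -4
B (Wren): max(-18, -37, -4) = -4
C (Nadia): min(48, 0, 14, -23) = -23
D (Nadia): min(-12, 36, -26) = -26
A (Wren): max(-23, -26) = -23
Nadia prefers the lower value; B=-4, A=-23. A is better since -23 < -4.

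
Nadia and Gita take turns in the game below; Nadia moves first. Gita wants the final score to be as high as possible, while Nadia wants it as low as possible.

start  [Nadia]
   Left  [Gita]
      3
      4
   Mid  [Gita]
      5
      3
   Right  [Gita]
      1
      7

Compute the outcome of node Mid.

Mid (Gita): max(5, 3) = 5

5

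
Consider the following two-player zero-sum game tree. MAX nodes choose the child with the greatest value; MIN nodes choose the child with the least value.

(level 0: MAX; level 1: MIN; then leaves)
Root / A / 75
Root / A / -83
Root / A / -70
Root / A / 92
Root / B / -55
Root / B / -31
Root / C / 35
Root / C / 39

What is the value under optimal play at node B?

B (MIN): min(-55, -31) = -55

-55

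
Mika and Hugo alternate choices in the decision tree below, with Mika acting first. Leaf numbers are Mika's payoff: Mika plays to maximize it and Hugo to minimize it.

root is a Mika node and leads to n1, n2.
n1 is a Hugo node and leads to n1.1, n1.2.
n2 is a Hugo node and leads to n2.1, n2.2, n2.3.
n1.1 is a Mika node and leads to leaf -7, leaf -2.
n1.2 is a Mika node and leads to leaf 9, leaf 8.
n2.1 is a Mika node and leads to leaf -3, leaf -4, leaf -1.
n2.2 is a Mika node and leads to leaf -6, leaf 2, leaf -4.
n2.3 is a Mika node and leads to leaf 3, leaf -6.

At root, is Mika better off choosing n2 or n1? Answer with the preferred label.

n2

n2.1 (Mika): max(-3, -4, -1) = -1
n2.2 (Mika): max(-6, 2, -4) = 2
n2.3 (Mika): max(3, -6) = 3
n2 (Hugo): min(-1, 2, 3) = -1
n1.1 (Mika): max(-7, -2) = -2
n1.2 (Mika): max(9, 8) = 9
n1 (Hugo): min(-2, 9) = -2
Mika prefers the higher value; n2=-1, n1=-2. n2 is better since -1 > -2.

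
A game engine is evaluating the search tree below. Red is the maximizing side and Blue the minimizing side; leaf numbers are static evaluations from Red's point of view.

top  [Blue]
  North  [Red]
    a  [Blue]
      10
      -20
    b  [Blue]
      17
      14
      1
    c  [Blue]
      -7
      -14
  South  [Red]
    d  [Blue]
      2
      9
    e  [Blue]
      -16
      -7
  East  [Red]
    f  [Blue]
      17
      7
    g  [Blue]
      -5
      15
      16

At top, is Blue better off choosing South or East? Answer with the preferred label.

South

d (Blue): min(2, 9) = 2
e (Blue): min(-16, -7) = -16
South (Red): max(2, -16) = 2
f (Blue): min(17, 7) = 7
g (Blue): min(-5, 15, 16) = -5
East (Red): max(7, -5) = 7
Blue prefers the lower value; South=2, East=7. South is better since 2 < 7.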